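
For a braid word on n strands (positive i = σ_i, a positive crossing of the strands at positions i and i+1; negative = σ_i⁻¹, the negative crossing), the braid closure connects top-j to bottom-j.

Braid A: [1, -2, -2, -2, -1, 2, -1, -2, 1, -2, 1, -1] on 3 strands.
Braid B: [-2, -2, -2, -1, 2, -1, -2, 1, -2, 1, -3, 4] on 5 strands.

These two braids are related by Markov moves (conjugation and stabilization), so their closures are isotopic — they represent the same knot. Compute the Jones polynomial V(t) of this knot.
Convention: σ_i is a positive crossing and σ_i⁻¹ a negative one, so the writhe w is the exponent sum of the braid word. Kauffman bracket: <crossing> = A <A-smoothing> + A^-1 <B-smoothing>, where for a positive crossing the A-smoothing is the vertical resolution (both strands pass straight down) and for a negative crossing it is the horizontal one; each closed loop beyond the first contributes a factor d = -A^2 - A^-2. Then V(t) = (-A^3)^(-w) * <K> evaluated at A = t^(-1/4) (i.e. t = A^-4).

-1 + 3*t^-1 - 3*t^-2 + 5*t^-3 - 5*t^-4 + 4*t^-5 - 3*t^-6 + 2*t^-7 - t^-8

Derivation:
Markov-equivalent braids have isotopic closures, hence identical knot invariants. Strip the Markov moves from each word to reach a common short braid β, then compute V(t) once on β.
Braid A: s1 s2^-1 s2^-1 s2^-1 s1^-1 s2 s1^-1 s2^-1 s1 s2^-1 s1 s1^-1 on 3 strands reduces by inverse Markov moves (closure unchanged at each step):
  Deconjugate: the word is γ·β·γ⁻¹ with γ = s1 (prefix) and γ⁻¹ = s1^-1 (suffix); strip both.
Reduced to β = s2^-1 s2^-1 s2^-1 s1^-1 s2 s1^-1 s2^-1 s1 s2^-1 s1 on 3 strands, 10 crossings.
Braid B: s2^-1 s2^-1 s2^-1 s1^-1 s2 s1^-1 s2^-1 s1 s2^-1 s1 s3^-1 s4 on 5 strands reduces by inverse Markov moves (closure unchanged at each step):
  Destabilize: the word has the form β·s4 where s4 occurs only as the final letter (β ∈ B_4); drop it and the last strand → 4 strands.
  Destabilize: the word has the form β·s3^-1 where s3^-1 occurs only as the final letter (β ∈ B_3); drop it and the last strand → 3 strands.
Reduced to β = s2^-1 s2^-1 s2^-1 s1^-1 s2 s1^-1 s2^-1 s1 s2^-1 s1 on 3 strands, 10 crossings.
Both give the same β = s2^-1 s2^-1 s2^-1 s1^-1 s2 s1^-1 s2^-1 s1 s2^-1 s1 on 3 strands, so one state sum suffices:
Braid: s2^-1 s2^-1 s2^-1 s1^-1 s2 s1^-1 s2^-1 s1 s2^-1 s1 on 3 strands, 10 crossings.
Writhe w = (#positive) - (#negative) = 3 - 7 = -4.
Computing the Kauffman bracket via state sum. There are 2^10 = 1024 states.
For each crossing: s=0 is the vertical smoothing, s=1 horizontal. Crossing k contributes A^(sign_k * (1 - 2*s_k)); loop factor d = -A^2 - A^-2.
Tabulate the states by total A-exponent and number of loops L (A-exp: L × count):
  A^10: L=6 ×1
  A^8: L=5 ×10
  A^6: L=4 ×41, L=6 ×4
  A^4: L=3 ×88, L=5 ×31, L=7 ×1
  A^2: L=2 ×102, L=4 ×99, L=6 ×9
  A^0: L=1 ×54, L=3 ×162, L=5 ×36
  A^-2: L=2 ×134, L=4 ×74, L=6 ×2
  A^-4: L=1 ×30, L=3 ×82, L=5 ×8
  A^-6: L=2 ×32, L=4 ×13
  A^-8: L=1 ×3, L=3 ×7
  A^-10: L=2 ×1
Each group contributes A^e * Σ count * d^(L-1):
Powers of d = -A^2 - A^-2: d^2 = A^4 + 2 + A^-4; d^3 = -A^6 - 3*A^2 - 3*A^-2 - A^-6; d^4 = A^8 + 4*A^4 + 6 + 4*A^-4 + A^-8; d^5 = -A^10 - 5*A^6 - 10*A^2 - 10*A^-2 - 5*A^-6 - A^-10; d^6 = A^12 + 6*A^8 + 15*A^4 + 20 + 15*A^-4 + 6*A^-8 + A^-12.
  A^10 * (d^5) = -A^20 - 5*A^16 - 10*A^12 - 10*A^8 - 5*A^4 - 1
  A^8 * (10*d^4) = 10*A^16 + 40*A^12 + 60*A^8 + 40*A^4 + 10
  A^6 * (41*d^3 + 4*d^5) = -4*A^16 - 61*A^12 - 163*A^8 - 163*A^4 - 61 - 4*A^-4
  A^4 * (88*d^2 + 31*d^4 + d^6) = A^16 + 37*A^12 + 227*A^8 + 382*A^4 + 227 + 37*A^-4 + A^-8
  A^2 * (102*d + 99*d^3 + 9*d^5) = -9*A^12 - 144*A^8 - 489*A^4 - 489 - 144*A^-4 - 9*A^-8
  A^0 * (54 + 162*d^2 + 36*d^4) = 36*A^8 + 306*A^4 + 594 + 306*A^-4 + 36*A^-8
  A^-2 * (134*d + 74*d^3 + 2*d^5) = -2*A^8 - 84*A^4 - 376 - 376*A^-4 - 84*A^-8 - 2*A^-12
  A^-4 * (30 + 82*d^2 + 8*d^4) = 8*A^4 + 114 + 242*A^-4 + 114*A^-8 + 8*A^-12
  A^-6 * (32*d + 13*d^3) = -13 - 71*A^-4 - 71*A^-8 - 13*A^-12
  A^-8 * (3 + 7*d^2) = 7*A^-4 + 17*A^-8 + 7*A^-12
  A^-10 * (d) = -A^-8 - A^-12
Summing the groups: <K> = -A^20 + 2*A^16 - 3*A^12 + 4*A^8 - 5*A^4 + 5 - 3*A^-4 + 3*A^-8 - A^-12
Normalise by the writhe: (-A^3)^(-w) = (-A^3)^(4) = A^12, so f(A) = A^12 * <K> = -A^32 + 2*A^28 - 3*A^24 + 4*A^20 - 5*A^16 + 5*A^12 - 3*A^8 + 3*A^4 - 1.
Substitute A = t^(-1/4), i.e. A^e → t^(-e/4): V(t) = -1 + 3*t^-1 - 3*t^-2 + 5*t^-3 - 5*t^-4 + 4*t^-5 - 3*t^-6 + 2*t^-7 - t^-8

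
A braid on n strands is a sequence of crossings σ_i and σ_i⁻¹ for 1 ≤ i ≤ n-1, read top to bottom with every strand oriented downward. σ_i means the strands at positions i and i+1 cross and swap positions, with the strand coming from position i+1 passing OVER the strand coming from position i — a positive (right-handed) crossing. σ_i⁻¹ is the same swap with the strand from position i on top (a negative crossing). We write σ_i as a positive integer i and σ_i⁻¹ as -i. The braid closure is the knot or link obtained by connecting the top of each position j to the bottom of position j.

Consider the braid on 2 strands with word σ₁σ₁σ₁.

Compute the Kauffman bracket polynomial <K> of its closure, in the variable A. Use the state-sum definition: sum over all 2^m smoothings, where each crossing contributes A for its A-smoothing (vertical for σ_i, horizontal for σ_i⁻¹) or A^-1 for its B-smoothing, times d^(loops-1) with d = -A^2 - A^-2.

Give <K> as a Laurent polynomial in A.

-A^5 - A^-3 + A^-7

Derivation:
Braid: s1 s1 s1 on 2 strands, 3 crossings.
Writhe w = (#positive) - (#negative) = 3 - 0 = 3.
Computing the Kauffman bracket via state sum. There are 2^3 = 8 states.
Smooth each crossing (0=||, 1=⌣⌢); contribution A^(Σ sign_k(1-2s_k)) * d^(L-1).
  state 000: A-exp=+3, loops=2, term = A^3 * d^1
  state 001: A-exp=+1, loops=1, term = A^1 * d^0
  state 010: A-exp=+1, loops=1, term = A^1 * d^0
  state 011: A-exp=-1, loops=2, term = A^-1 * d^1
  state 100: A-exp=+1, loops=1, term = A^1 * d^0
  state 101: A-exp=-1, loops=2, term = A^-1 * d^1
  state 110: A-exp=-1, loops=2, term = A^-1 * d^1
  state 111: A-exp=-3, loops=3, term = A^-3 * d^2
Collect the terms by A-exponent (count of states per loop number):
Powers of d = -A^2 - A^-2: d^2 = A^4 + 2 + A^-4.
  A^3 * (d) = -A^5 - A
  A^1 * (3) = 3*A
  A^-1 * (3*d) = -3*A - 3*A^-3
  A^-3 * (d^2) = A + 2*A^-3 + A^-7
Summing the groups: <K> = -A^5 - A^-3 + A^-7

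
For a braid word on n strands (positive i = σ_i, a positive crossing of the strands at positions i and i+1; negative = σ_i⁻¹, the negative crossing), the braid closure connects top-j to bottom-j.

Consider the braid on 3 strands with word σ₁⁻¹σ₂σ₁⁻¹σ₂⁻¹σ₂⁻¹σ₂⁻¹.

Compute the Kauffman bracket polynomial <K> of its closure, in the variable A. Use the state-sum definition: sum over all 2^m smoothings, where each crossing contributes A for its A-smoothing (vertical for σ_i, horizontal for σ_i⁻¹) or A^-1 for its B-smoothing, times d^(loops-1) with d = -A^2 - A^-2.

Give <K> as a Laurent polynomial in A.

-A^12 + A^8 - A^4 + 2 - A^-4 + A^-8

Derivation:
Braid: s1^-1 s2 s1^-1 s2^-1 s2^-1 s2^-1 on 3 strands, 6 crossings.
Writhe w = (#positive) - (#negative) = 1 - 5 = -4.
Enumerate smoothing states for the bracket polynomial. There are 2^6 = 64 states.
For each crossing: s=0 is the vertical smoothing, s=1 horizontal. Crossing k contributes A^(sign_k * (1 - 2*s_k)); loop factor d = -A^2 - A^-2.
Tabulate the states by total A-exponent and number of loops L (A-exp: L × count):
  A^6: L=4 ×1
  A^4: L=3 ×6
  A^2: L=2 ×12, L=4 ×3
  A^0: L=1 ×9, L=3 ×10, L=5 ×1
  A^-2: L=2 ×12, L=4 ×3
  A^-4: L=1 ×2, L=3 ×4
  A^-6: L=2 ×1
Each group contributes A^e * Σ count * d^(L-1):
Powers of d = -A^2 - A^-2: d^2 = A^4 + 2 + A^-4; d^3 = -A^6 - 3*A^2 - 3*A^-2 - A^-6; d^4 = A^8 + 4*A^4 + 6 + 4*A^-4 + A^-8.
  A^6 * (d^3) = -A^12 - 3*A^8 - 3*A^4 - 1
  A^4 * (6*d^2) = 6*A^8 + 12*A^4 + 6
  A^2 * (12*d + 3*d^3) = -3*A^8 - 21*A^4 - 21 - 3*A^-4
  A^0 * (9 + 10*d^2 + d^4) = A^8 + 14*A^4 + 35 + 14*A^-4 + A^-8
  A^-2 * (12*d + 3*d^3) = -3*A^4 - 21 - 21*A^-4 - 3*A^-8
  A^-4 * (2 + 4*d^2) = 4 + 10*A^-4 + 4*A^-8
  A^-6 * (d) = -A^-4 - A^-8
Summing the groups: <K> = -A^12 + A^8 - A^4 + 2 - A^-4 + A^-8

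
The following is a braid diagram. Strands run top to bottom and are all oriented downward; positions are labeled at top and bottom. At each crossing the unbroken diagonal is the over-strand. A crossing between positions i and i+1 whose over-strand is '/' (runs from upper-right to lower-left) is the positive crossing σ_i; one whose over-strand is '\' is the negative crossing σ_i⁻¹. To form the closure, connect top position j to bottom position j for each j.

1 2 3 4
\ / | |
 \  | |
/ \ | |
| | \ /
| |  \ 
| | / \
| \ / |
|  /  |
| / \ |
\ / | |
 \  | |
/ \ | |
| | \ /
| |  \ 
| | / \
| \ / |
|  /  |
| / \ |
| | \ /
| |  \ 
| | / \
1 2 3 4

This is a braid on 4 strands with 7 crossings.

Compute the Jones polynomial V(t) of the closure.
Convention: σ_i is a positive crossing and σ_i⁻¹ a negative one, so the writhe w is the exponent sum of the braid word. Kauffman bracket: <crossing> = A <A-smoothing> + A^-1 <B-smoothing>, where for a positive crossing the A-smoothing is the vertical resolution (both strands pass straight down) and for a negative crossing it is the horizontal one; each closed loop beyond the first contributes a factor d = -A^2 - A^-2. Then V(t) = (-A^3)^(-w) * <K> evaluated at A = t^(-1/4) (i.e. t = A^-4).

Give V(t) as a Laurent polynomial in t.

Reading the diagram top to bottom ('/'-over between positions i,i+1 = s_i, '\'-over = s_i^-1): braid word = s1^-1 s3^-1 s2 s1^-1 s3^-1 s2 s3^-1.
Braid: s1^-1 s3^-1 s2 s1^-1 s3^-1 s2 s3^-1 on 4 strands, 7 crossings.
Writhe w = (#positive) - (#negative) = 2 - 5 = -3.
Computing the Kauffman bracket via state sum. There are 2^7 = 128 states.
For each crossing: s=0 is the vertical smoothing, s=1 horizontal. Crossing k contributes A^(sign_k * (1 - 2*s_k)); loop factor d = -A^2 - A^-2.
Tabulate the states by total A-exponent and number of loops L (A-exp: L × count):
  A^7: L=5 ×1
  A^5: L=4 ×7
  A^3: L=3 ×20, L=5 ×1
  A^1: L=2 ×29, L=4 ×6
  A^-1: L=1 ×19, L=3 ×16
  A^-3: L=2 ×19, L=4 ×2
  A^-5: L=3 ×7
  A^-7: L=4 ×1
Each group contributes A^e * Σ count * d^(L-1):
Powers of d = -A^2 - A^-2: d^2 = A^4 + 2 + A^-4; d^3 = -A^6 - 3*A^2 - 3*A^-2 - A^-6; d^4 = A^8 + 4*A^4 + 6 + 4*A^-4 + A^-8.
  A^7 * (d^4) = A^15 + 4*A^11 + 6*A^7 + 4*A^3 + A^-1
  A^5 * (7*d^3) = -7*A^11 - 21*A^7 - 21*A^3 - 7*A^-1
  A^3 * (20*d^2 + d^4) = A^11 + 24*A^7 + 46*A^3 + 24*A^-1 + A^-5
  A^1 * (29*d + 6*d^3) = -6*A^7 - 47*A^3 - 47*A^-1 - 6*A^-5
  A^-1 * (19 + 16*d^2) = 16*A^3 + 51*A^-1 + 16*A^-5
  A^-3 * (19*d + 2*d^3) = -2*A^3 - 25*A^-1 - 25*A^-5 - 2*A^-9
  A^-5 * (7*d^2) = 7*A^-1 + 14*A^-5 + 7*A^-9
  A^-7 * (d^3) = -A^-1 - 3*A^-5 - 3*A^-9 - A^-13
Summing the groups: <K> = A^15 - 2*A^11 + 3*A^7 - 4*A^3 + 3*A^-1 - 3*A^-5 + 2*A^-9 - A^-13
Normalise by the writhe: (-A^3)^(-w) = (-A^3)^(3) = -A^9, so f(A) = -A^9 * <K> = -A^24 + 2*A^20 - 3*A^16 + 4*A^12 - 3*A^8 + 3*A^4 - 2 + A^-4.
Substitute A = t^(-1/4), i.e. A^e → t^(-e/4): V(t) = t - 2 + 3*t^-1 - 3*t^-2 + 4*t^-3 - 3*t^-4 + 2*t^-5 - t^-6

Answer: t - 2 + 3*t^-1 - 3*t^-2 + 4*t^-3 - 3*t^-4 + 2*t^-5 - t^-6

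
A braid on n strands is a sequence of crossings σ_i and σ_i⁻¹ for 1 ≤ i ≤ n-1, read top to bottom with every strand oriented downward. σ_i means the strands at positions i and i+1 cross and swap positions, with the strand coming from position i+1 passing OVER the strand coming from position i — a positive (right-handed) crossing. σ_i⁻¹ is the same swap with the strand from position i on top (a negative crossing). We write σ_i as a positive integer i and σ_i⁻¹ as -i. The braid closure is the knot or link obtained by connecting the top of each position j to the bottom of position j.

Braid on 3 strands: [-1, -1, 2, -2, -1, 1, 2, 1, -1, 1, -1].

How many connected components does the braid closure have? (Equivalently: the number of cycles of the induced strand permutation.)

Track the strand permutation on 3 strands, starting from identity.
  step 1: s1^-1 swaps positions 1,2 -> [2 1 3]
  step 2: s1^-1 swaps positions 1,2 -> [1 2 3]
  step 3: s2 swaps positions 2,3 -> [1 3 2]
  step 4: s2^-1 swaps positions 2,3 -> [1 2 3]
  step 5: s1^-1 swaps positions 1,2 -> [2 1 3]
  step 6: s1 swaps positions 1,2 -> [1 2 3]
  step 7: s2 swaps positions 2,3 -> [1 3 2]
  step 8: s1 swaps positions 1,2 -> [3 1 2]
  step 9: s1^-1 swaps positions 1,2 -> [1 3 2]
  step 10: s1 swaps positions 1,2 -> [3 1 2]
  step 11: s1^-1 swaps positions 1,2 -> [1 3 2]
Final permutation (position -> original strand): [1 3 2]
Closure components = cycle count of this permutation = 2.

Answer: 2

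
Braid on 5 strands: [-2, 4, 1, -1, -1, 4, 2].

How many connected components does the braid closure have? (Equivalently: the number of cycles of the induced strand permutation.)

4

Derivation:
Track the strand permutation on 5 strands, starting from identity.
  step 1: s2^-1 swaps positions 2,3 -> [1 3 2 4 5]
  step 2: s4 swaps positions 4,5 -> [1 3 2 5 4]
  step 3: s1 swaps positions 1,2 -> [3 1 2 5 4]
  step 4: s1^-1 swaps positions 1,2 -> [1 3 2 5 4]
  step 5: s1^-1 swaps positions 1,2 -> [3 1 2 5 4]
  step 6: s4 swaps positions 4,5 -> [3 1 2 4 5]
  step 7: s2 swaps positions 2,3 -> [3 2 1 4 5]
Final permutation (position -> original strand): [3 2 1 4 5]
Closure components = cycle count of this permutation = 4.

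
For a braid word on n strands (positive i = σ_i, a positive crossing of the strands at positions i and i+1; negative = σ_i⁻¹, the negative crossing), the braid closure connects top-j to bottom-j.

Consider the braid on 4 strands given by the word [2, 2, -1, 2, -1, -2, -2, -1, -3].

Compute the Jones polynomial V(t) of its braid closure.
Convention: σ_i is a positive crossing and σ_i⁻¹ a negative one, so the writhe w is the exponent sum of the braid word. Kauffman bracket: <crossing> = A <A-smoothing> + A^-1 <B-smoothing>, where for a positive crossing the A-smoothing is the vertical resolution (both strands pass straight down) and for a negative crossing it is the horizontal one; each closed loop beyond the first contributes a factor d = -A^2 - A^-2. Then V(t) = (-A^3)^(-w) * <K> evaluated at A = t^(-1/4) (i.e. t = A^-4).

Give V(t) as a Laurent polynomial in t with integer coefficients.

-t + 2 - t^-1 + 2*t^-2 - t^-3 + t^-4 - t^-5

Derivation:
The presented braid s2 s2 s1^-1 s2 s1^-1 s2^-1 s2^-1 s1^-1 s3^-1 on 4 strands reduces by inverse Markov moves (closure unchanged at each step):
  Destabilize: the word has the form β·s3^-1 where s3^-1 occurs only as the final letter (β ∈ B_3); drop it and the last strand → 3 strands.
Reduced to β = s2 s2 s1^-1 s2 s1^-1 s2^-1 s2^-1 s1^-1 on 3 strands, 8 crossings.
Compute on β:
Braid: s2 s2 s1^-1 s2 s1^-1 s2^-1 s2^-1 s1^-1 on 3 strands, 8 crossings.
Writhe w = (#positive) - (#negative) = 3 - 5 = -2.
Computing the Kauffman bracket via state sum. There are 2^8 = 256 states.
Smooth each crossing (0=||, 1=⌣⌢); contribution A^(Σ sign_k(1-2s_k)) * d^(L-1).
Tabulate the states by total A-exponent and number of loops L (A-exp: L × count):
  A^8: L=4 ×1
  A^6: L=3 ×8
  A^4: L=2 ×23, L=4 ×5
  A^2: L=1 ×22, L=3 ×33, L=5 ×1
  A^0: L=2 ×52, L=4 ×18
  A^-2: L=1 ×13, L=3 ×37, L=5 ×6
  A^-4: L=2 ×14, L=4 ×13, L=6 ×1
  A^-6: L=3 ×6, L=5 ×2
  A^-8: L=4 ×1
Each group contributes A^e * Σ count * d^(L-1):
Powers of d = -A^2 - A^-2: d^2 = A^4 + 2 + A^-4; d^3 = -A^6 - 3*A^2 - 3*A^-2 - A^-6; d^4 = A^8 + 4*A^4 + 6 + 4*A^-4 + A^-8; d^5 = -A^10 - 5*A^6 - 10*A^2 - 10*A^-2 - 5*A^-6 - A^-10.
  A^8 * (d^3) = -A^14 - 3*A^10 - 3*A^6 - A^2
  A^6 * (8*d^2) = 8*A^10 + 16*A^6 + 8*A^2
  A^4 * (23*d + 5*d^3) = -5*A^10 - 38*A^6 - 38*A^2 - 5*A^-2
  A^2 * (22 + 33*d^2 + d^4) = A^10 + 37*A^6 + 94*A^2 + 37*A^-2 + A^-6
  A^0 * (52*d + 18*d^3) = -18*A^6 - 106*A^2 - 106*A^-2 - 18*A^-6
  A^-2 * (13 + 37*d^2 + 6*d^4) = 6*A^6 + 61*A^2 + 123*A^-2 + 61*A^-6 + 6*A^-10
  A^-4 * (14*d + 13*d^3 + d^5) = -A^6 - 18*A^2 - 63*A^-2 - 63*A^-6 - 18*A^-10 - A^-14
  A^-6 * (6*d^2 + 2*d^4) = 2*A^2 + 14*A^-2 + 24*A^-6 + 14*A^-10 + 2*A^-14
  A^-8 * (d^3) = -A^-2 - 3*A^-6 - 3*A^-10 - A^-14
Summing the groups: <K> = -A^14 + A^10 - A^6 + 2*A^2 - A^-2 + 2*A^-6 - A^-10
Normalise by the writhe: (-A^3)^(-w) = (-A^3)^(2) = A^6, so f(A) = A^6 * <K> = -A^20 + A^16 - A^12 + 2*A^8 - A^4 + 2 - A^-4.
Substitute A = t^(-1/4), i.e. A^e → t^(-e/4): V(t) = -t + 2 - t^-1 + 2*t^-2 - t^-3 + t^-4 - t^-5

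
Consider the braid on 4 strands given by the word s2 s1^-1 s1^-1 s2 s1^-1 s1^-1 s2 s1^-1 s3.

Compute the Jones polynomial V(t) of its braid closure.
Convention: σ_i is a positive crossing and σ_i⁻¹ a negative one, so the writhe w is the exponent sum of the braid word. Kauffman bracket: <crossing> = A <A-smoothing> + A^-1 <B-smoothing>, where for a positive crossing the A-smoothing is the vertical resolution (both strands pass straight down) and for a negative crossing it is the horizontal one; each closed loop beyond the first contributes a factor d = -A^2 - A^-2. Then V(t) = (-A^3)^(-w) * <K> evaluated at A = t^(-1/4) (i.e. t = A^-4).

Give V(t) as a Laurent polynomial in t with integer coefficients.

-t^2 + 3*t - 4 + 6*t^-1 - 6*t^-2 + 6*t^-3 - 5*t^-4 + 3*t^-5 - t^-6

Derivation:
The presented braid s2 s1^-1 s1^-1 s2 s1^-1 s1^-1 s2 s1^-1 s3 on 4 strands reduces by inverse Markov moves (closure unchanged at each step):
  Destabilize: the word has the form β·s3 where s3 occurs only as the final letter (β ∈ B_3); drop it and the last strand → 3 strands.
Reduced to β = s2 s1^-1 s1^-1 s2 s1^-1 s1^-1 s2 s1^-1 on 3 strands, 8 crossings.
Compute on β:
Braid: s2 s1^-1 s1^-1 s2 s1^-1 s1^-1 s2 s1^-1 on 3 strands, 8 crossings.
Writhe w = (#positive) - (#negative) = 3 - 5 = -2.
State-sum expansion of <K>. There are 2^8 = 256 states.
For each crossing: s=0 is the vertical smoothing, s=1 horizontal. Crossing k contributes A^(sign_k * (1 - 2*s_k)); loop factor d = -A^2 - A^-2.
Tabulate the states by total A-exponent and number of loops L (A-exp: L × count):
  A^8: L=6 ×1
  A^6: L=5 ×8
  A^4: L=4 ×28
  A^2: L=3 ×55, L=5 ×1
  A^0: L=2 ×63, L=4 ×7
  A^-2: L=1 ×35, L=3 ×21
  A^-4: L=2 ×26, L=4 ×2
  A^-6: L=3 ×8
  A^-8: L=4 ×1
Each group contributes A^e * Σ count * d^(L-1):
Powers of d = -A^2 - A^-2: d^2 = A^4 + 2 + A^-4; d^3 = -A^6 - 3*A^2 - 3*A^-2 - A^-6; d^4 = A^8 + 4*A^4 + 6 + 4*A^-4 + A^-8; d^5 = -A^10 - 5*A^6 - 10*A^2 - 10*A^-2 - 5*A^-6 - A^-10.
  A^8 * (d^5) = -A^18 - 5*A^14 - 10*A^10 - 10*A^6 - 5*A^2 - A^-2
  A^6 * (8*d^4) = 8*A^14 + 32*A^10 + 48*A^6 + 32*A^2 + 8*A^-2
  A^4 * (28*d^3) = -28*A^10 - 84*A^6 - 84*A^2 - 28*A^-2
  A^2 * (55*d^2 + d^4) = A^10 + 59*A^6 + 116*A^2 + 59*A^-2 + A^-6
  A^0 * (63*d + 7*d^3) = -7*A^6 - 84*A^2 - 84*A^-2 - 7*A^-6
  A^-2 * (35 + 21*d^2) = 21*A^2 + 77*A^-2 + 21*A^-6
  A^-4 * (26*d + 2*d^3) = -2*A^2 - 32*A^-2 - 32*A^-6 - 2*A^-10
  A^-6 * (8*d^2) = 8*A^-2 + 16*A^-6 + 8*A^-10
  A^-8 * (d^3) = -A^-2 - 3*A^-6 - 3*A^-10 - A^-14
Summing the groups: <K> = -A^18 + 3*A^14 - 5*A^10 + 6*A^6 - 6*A^2 + 6*A^-2 - 4*A^-6 + 3*A^-10 - A^-14
Normalise by the writhe: (-A^3)^(-w) = (-A^3)^(2) = A^6, so f(A) = A^6 * <K> = -A^24 + 3*A^20 - 5*A^16 + 6*A^12 - 6*A^8 + 6*A^4 - 4 + 3*A^-4 - A^-8.
Substitute A = t^(-1/4), i.e. A^e → t^(-e/4): V(t) = -t^2 + 3*t - 4 + 6*t^-1 - 6*t^-2 + 6*t^-3 - 5*t^-4 + 3*t^-5 - t^-6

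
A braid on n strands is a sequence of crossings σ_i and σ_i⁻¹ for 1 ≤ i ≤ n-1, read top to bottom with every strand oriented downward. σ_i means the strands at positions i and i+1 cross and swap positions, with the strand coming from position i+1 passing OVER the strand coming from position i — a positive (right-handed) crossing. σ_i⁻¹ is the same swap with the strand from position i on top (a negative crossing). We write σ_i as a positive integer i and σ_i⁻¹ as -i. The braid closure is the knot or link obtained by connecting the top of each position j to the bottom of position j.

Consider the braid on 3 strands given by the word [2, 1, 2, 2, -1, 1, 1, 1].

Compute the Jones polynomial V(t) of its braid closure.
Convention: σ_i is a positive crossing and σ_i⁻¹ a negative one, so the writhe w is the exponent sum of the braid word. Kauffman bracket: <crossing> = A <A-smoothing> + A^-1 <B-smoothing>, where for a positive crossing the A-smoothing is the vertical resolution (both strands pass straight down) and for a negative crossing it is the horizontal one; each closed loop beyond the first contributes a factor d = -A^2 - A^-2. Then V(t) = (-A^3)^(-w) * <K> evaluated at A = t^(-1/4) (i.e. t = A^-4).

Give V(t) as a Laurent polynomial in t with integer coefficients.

First cancel adjacent σ_i σ_i⁻¹ pairs (Reidemeister II — same braid, same closure): s2 s1 s2 s2 s1^-1 s1 s1 s1 → s2 s1 s2 s2 s1 s1.
Braid: s2 s1 s2 s2 s1 s1 on 3 strands, 6 crossings.
Writhe w = (#positive) - (#negative) = 6 - 0 = 6.
Enumerate smoothing states for the bracket polynomial. There are 2^6 = 64 states.
For each crossing: s=0 is the vertical smoothing, s=1 horizontal. Crossing k contributes A^(sign_k * (1 - 2*s_k)); loop factor d = -A^2 - A^-2.
Tabulate the states by total A-exponent and number of loops L (A-exp: L × count):
  A^6: L=3 ×1
  A^4: L=2 ×6
  A^2: L=1 ×9, L=3 ×6
  A^0: L=2 ×18, L=4 ×2
  A^-2: L=1 ×4, L=3 ×11
  A^-4: L=2 ×4, L=4 ×2
  A^-6: L=3 ×1
Each group contributes A^e * Σ count * d^(L-1):
Powers of d = -A^2 - A^-2: d^2 = A^4 + 2 + A^-4; d^3 = -A^6 - 3*A^2 - 3*A^-2 - A^-6.
  A^6 * (d^2) = A^10 + 2*A^6 + A^2
  A^4 * (6*d) = -6*A^6 - 6*A^2
  A^2 * (9 + 6*d^2) = 6*A^6 + 21*A^2 + 6*A^-2
  A^0 * (18*d + 2*d^3) = -2*A^6 - 24*A^2 - 24*A^-2 - 2*A^-6
  A^-2 * (4 + 11*d^2) = 11*A^2 + 26*A^-2 + 11*A^-6
  A^-4 * (4*d + 2*d^3) = -2*A^2 - 10*A^-2 - 10*A^-6 - 2*A^-10
  A^-6 * (d^2) = A^-2 + 2*A^-6 + A^-10
Summing the groups: <K> = A^10 + A^2 - A^-2 + A^-6 - A^-10
Normalise by the writhe: (-A^3)^(-w) = (-A^3)^(-6) = A^-18, so f(A) = A^-18 * <K> = A^-8 + A^-16 - A^-20 + A^-24 - A^-28.
Substitute A = t^(-1/4), i.e. A^e → t^(-e/4): V(t) = -t^7 + t^6 - t^5 + t^4 + t^2

Answer: -t^7 + t^6 - t^5 + t^4 + t^2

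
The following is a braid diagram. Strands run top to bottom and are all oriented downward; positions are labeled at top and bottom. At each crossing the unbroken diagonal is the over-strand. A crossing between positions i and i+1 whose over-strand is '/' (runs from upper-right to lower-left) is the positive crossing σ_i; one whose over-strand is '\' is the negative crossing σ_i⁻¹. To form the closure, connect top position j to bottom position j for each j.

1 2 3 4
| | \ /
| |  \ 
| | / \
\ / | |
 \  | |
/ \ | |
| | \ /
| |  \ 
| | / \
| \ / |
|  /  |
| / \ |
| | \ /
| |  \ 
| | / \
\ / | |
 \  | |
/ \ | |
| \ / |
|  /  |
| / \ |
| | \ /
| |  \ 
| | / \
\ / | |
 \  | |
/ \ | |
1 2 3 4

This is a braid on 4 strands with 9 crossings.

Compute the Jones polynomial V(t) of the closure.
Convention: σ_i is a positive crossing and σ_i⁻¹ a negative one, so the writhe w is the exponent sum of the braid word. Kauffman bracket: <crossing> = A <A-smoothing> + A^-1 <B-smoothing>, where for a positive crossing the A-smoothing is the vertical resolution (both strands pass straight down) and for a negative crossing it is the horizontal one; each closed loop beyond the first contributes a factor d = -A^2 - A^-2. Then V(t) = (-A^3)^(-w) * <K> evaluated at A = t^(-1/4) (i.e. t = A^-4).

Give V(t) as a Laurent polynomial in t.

Reading the diagram top to bottom ('/'-over between positions i,i+1 = s_i, '\'-over = s_i^-1): braid word = s3^-1 s1^-1 s3^-1 s2 s3^-1 s1^-1 s2 s3^-1 s1^-1.
Braid: s3^-1 s1^-1 s3^-1 s2 s3^-1 s1^-1 s2 s3^-1 s1^-1 on 4 strands, 9 crossings.
Writhe w = (#positive) - (#negative) = 2 - 7 = -5.
Enumerate smoothing states for the bracket polynomial. There are 2^9 = 512 states.
For each crossing: s=0 is the vertical smoothing, s=1 horizontal. Crossing k contributes A^(sign_k * (1 - 2*s_k)); loop factor d = -A^2 - A^-2.
Tabulate the states by total A-exponent and number of loops L (A-exp: L × count):
  A^9: L=7 ×1
  A^7: L=6 ×9
  A^5: L=5 ×36
  A^3: L=4 ×83, L=6 ×1
  A^1: L=3 ×118, L=5 ×8
  A^-1: L=2 ×100, L=4 ×26
  A^-3: L=1 ×41, L=3 ×42, L=5 ×1
  A^-5: L=2 ×31, L=4 ×5
  A^-7: L=3 ×9
  A^-9: L=4 ×1
Each group contributes A^e * Σ count * d^(L-1):
Powers of d = -A^2 - A^-2: d^2 = A^4 + 2 + A^-4; d^3 = -A^6 - 3*A^2 - 3*A^-2 - A^-6; d^4 = A^8 + 4*A^4 + 6 + 4*A^-4 + A^-8; d^5 = -A^10 - 5*A^6 - 10*A^2 - 10*A^-2 - 5*A^-6 - A^-10; d^6 = A^12 + 6*A^8 + 15*A^4 + 20 + 15*A^-4 + 6*A^-8 + A^-12.
  A^9 * (d^6) = A^21 + 6*A^17 + 15*A^13 + 20*A^9 + 15*A^5 + 6*A + A^-3
  A^7 * (9*d^5) = -9*A^17 - 45*A^13 - 90*A^9 - 90*A^5 - 45*A - 9*A^-3
  A^5 * (36*d^4) = 36*A^13 + 144*A^9 + 216*A^5 + 144*A + 36*A^-3
  A^3 * (83*d^3 + d^5) = -A^13 - 88*A^9 - 259*A^5 - 259*A - 88*A^-3 - A^-7
  A^1 * (118*d^2 + 8*d^4) = 8*A^9 + 150*A^5 + 284*A + 150*A^-3 + 8*A^-7
  A^-1 * (100*d + 26*d^3) = -26*A^5 - 178*A - 178*A^-3 - 26*A^-7
  A^-3 * (41 + 42*d^2 + d^4) = A^5 + 46*A + 131*A^-3 + 46*A^-7 + A^-11
  A^-5 * (31*d + 5*d^3) = -5*A - 46*A^-3 - 46*A^-7 - 5*A^-11
  A^-7 * (9*d^2) = 9*A^-3 + 18*A^-7 + 9*A^-11
  A^-9 * (d^3) = -A^-3 - 3*A^-7 - 3*A^-11 - A^-15
Summing the groups: <K> = A^21 - 3*A^17 + 5*A^13 - 6*A^9 + 7*A^5 - 7*A + 5*A^-3 - 4*A^-7 + 2*A^-11 - A^-15
Normalise by the writhe: (-A^3)^(-w) = (-A^3)^(5) = -A^15, so f(A) = -A^15 * <K> = -A^36 + 3*A^32 - 5*A^28 + 6*A^24 - 7*A^20 + 7*A^16 - 5*A^12 + 4*A^8 - 2*A^4 + 1.
Substitute A = t^(-1/4), i.e. A^e → t^(-e/4): V(t) = 1 - 2*t^-1 + 4*t^-2 - 5*t^-3 + 7*t^-4 - 7*t^-5 + 6*t^-6 - 5*t^-7 + 3*t^-8 - t^-9

Answer: 1 - 2*t^-1 + 4*t^-2 - 5*t^-3 + 7*t^-4 - 7*t^-5 + 6*t^-6 - 5*t^-7 + 3*t^-8 - t^-9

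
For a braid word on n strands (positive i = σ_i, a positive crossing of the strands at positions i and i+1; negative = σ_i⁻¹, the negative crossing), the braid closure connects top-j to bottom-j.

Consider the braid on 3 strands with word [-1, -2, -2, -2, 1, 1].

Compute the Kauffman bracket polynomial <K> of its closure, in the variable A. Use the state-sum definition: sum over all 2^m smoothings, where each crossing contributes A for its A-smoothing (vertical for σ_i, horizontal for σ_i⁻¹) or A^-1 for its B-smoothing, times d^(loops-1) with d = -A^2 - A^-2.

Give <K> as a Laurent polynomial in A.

Braid: s1^-1 s2^-1 s2^-1 s2^-1 s1 s1 on 3 strands, 6 crossings.
Writhe w = (#positive) - (#negative) = 2 - 4 = -2.
State-sum expansion of <K>. There are 2^6 = 64 states.
For each crossing: s=0 is the vertical smoothing, s=1 horizontal. Crossing k contributes A^(sign_k * (1 - 2*s_k)); loop factor d = -A^2 - A^-2.
Tabulate the states by total A-exponent and number of loops L (A-exp: L × count):
  A^6: L=3 ×1
  A^4: L=2 ×3, L=4 ×3
  A^2: L=1 ×3, L=3 ×11, L=5 ×1
  A^0: L=2 ×16, L=4 ×4
  A^-2: L=1 ×6, L=3 ×9
  A^-4: L=2 ×5, L=4 ×1
  A^-6: L=3 ×1
Each group contributes A^e * Σ count * d^(L-1):
Powers of d = -A^2 - A^-2: d^2 = A^4 + 2 + A^-4; d^3 = -A^6 - 3*A^2 - 3*A^-2 - A^-6; d^4 = A^8 + 4*A^4 + 6 + 4*A^-4 + A^-8.
  A^6 * (d^2) = A^10 + 2*A^6 + A^2
  A^4 * (3*d + 3*d^3) = -3*A^10 - 12*A^6 - 12*A^2 - 3*A^-2
  A^2 * (3 + 11*d^2 + d^4) = A^10 + 15*A^6 + 31*A^2 + 15*A^-2 + A^-6
  A^0 * (16*d + 4*d^3) = -4*A^6 - 28*A^2 - 28*A^-2 - 4*A^-6
  A^-2 * (6 + 9*d^2) = 9*A^2 + 24*A^-2 + 9*A^-6
  A^-4 * (5*d + d^3) = -A^2 - 8*A^-2 - 8*A^-6 - A^-10
  A^-6 * (d^2) = A^-2 + 2*A^-6 + A^-10
Summing the groups: <K> = -A^10 + A^6 + A^-2

Answer: -A^10 + A^6 + A^-2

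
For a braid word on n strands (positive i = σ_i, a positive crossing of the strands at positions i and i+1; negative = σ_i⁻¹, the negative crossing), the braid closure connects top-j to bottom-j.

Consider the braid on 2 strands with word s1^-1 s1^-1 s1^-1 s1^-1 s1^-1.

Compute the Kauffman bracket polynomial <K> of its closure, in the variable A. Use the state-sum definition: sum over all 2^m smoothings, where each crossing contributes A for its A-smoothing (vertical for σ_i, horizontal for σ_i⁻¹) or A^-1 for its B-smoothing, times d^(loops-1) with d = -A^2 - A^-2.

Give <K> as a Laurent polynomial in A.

A^13 - A^9 + A^5 - A - A^-7

Derivation:
Braid: s1^-1 s1^-1 s1^-1 s1^-1 s1^-1 on 2 strands, 5 crossings.
Writhe w = (#positive) - (#negative) = 0 - 5 = -5.
State-sum expansion of <K>. There are 2^5 = 32 states.
Each crossing splits two ways (0=vertical, 1=horizontal). The state's weight is A^(#A-smoothings - #B-smoothings) * d^(loops - 1).
  state 00000: A-exp=-5, loops=2, term = A^-5 * d^1
  state 00001: A-exp=-3, loops=1, term = A^-3 * d^0
  state 00010: A-exp=-3, loops=1, term = A^-3 * d^0
  state 00011: A-exp=-1, loops=2, term = A^-1 * d^1
  state 00100: A-exp=-3, loops=1, term = A^-3 * d^0
  state 00101: A-exp=-1, loops=2, term = A^-1 * d^1
  state 00110: A-exp=-1, loops=2, term = A^-1 * d^1
  state 00111: A-exp=+1, loops=3, term = A^1 * d^2
  state 01000: A-exp=-3, loops=1, term = A^-3 * d^0
  state 01001: A-exp=-1, loops=2, term = A^-1 * d^1
  state 01010: A-exp=-1, loops=2, term = A^-1 * d^1
  state 01011: A-exp=+1, loops=3, term = A^1 * d^2
  state 01100: A-exp=-1, loops=2, term = A^-1 * d^1
  state 01101: A-exp=+1, loops=3, term = A^1 * d^2
  state 01110: A-exp=+1, loops=3, term = A^1 * d^2
  state 01111: A-exp=+3, loops=4, term = A^3 * d^3
  state 10000: A-exp=-3, loops=1, term = A^-3 * d^0
  state 10001: A-exp=-1, loops=2, term = A^-1 * d^1
  state 10010: A-exp=-1, loops=2, term = A^-1 * d^1
  state 10011: A-exp=+1, loops=3, term = A^1 * d^2
  state 10100: A-exp=-1, loops=2, term = A^-1 * d^1
  state 10101: A-exp=+1, loops=3, term = A^1 * d^2
  state 10110: A-exp=+1, loops=3, term = A^1 * d^2
  state 10111: A-exp=+3, loops=4, term = A^3 * d^3
  state 11000: A-exp=-1, loops=2, term = A^-1 * d^1
  state 11001: A-exp=+1, loops=3, term = A^1 * d^2
  state 11010: A-exp=+1, loops=3, term = A^1 * d^2
  state 11011: A-exp=+3, loops=4, term = A^3 * d^3
  state 11100: A-exp=+1, loops=3, term = A^1 * d^2
  state 11101: A-exp=+3, loops=4, term = A^3 * d^3
  state 11110: A-exp=+3, loops=4, term = A^3 * d^3
  state 11111: A-exp=+5, loops=5, term = A^5 * d^4
Collect the terms by A-exponent (count of states per loop number):
Powers of d = -A^2 - A^-2: d^2 = A^4 + 2 + A^-4; d^3 = -A^6 - 3*A^2 - 3*A^-2 - A^-6; d^4 = A^8 + 4*A^4 + 6 + 4*A^-4 + A^-8.
  A^5 * (d^4) = A^13 + 4*A^9 + 6*A^5 + 4*A + A^-3
  A^3 * (5*d^3) = -5*A^9 - 15*A^5 - 15*A - 5*A^-3
  A^1 * (10*d^2) = 10*A^5 + 20*A + 10*A^-3
  A^-1 * (10*d) = -10*A - 10*A^-3
  A^-3 * (5) = 5*A^-3
  A^-5 * (d) = -A^-3 - A^-7
Summing the groups: <K> = A^13 - A^9 + A^5 - A - A^-7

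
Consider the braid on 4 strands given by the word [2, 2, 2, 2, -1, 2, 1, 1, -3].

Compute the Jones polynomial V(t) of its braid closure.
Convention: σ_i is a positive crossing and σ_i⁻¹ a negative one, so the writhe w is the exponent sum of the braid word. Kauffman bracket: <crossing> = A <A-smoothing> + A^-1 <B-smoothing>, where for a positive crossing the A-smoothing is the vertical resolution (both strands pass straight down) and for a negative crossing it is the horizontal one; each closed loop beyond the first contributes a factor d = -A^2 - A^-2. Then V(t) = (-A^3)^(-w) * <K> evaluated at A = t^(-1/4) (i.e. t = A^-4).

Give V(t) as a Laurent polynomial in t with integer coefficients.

The presented braid s2 s2 s2 s2 s1^-1 s2 s1 s1 s3^-1 on 4 strands reduces by inverse Markov moves (closure unchanged at each step):
  Destabilize: the word has the form β·s3^-1 where s3^-1 occurs only as the final letter (β ∈ B_3); drop it and the last strand → 3 strands.
Reduced to β = s2 s2 s2 s2 s1^-1 s2 s1 s1 on 3 strands, 8 crossings.
Compute on β:
Braid: s2 s2 s2 s2 s1^-1 s2 s1 s1 on 3 strands, 8 crossings.
Writhe w = (#positive) - (#negative) = 7 - 1 = 6.
Enumerate smoothing states for the bracket polynomial. There are 2^8 = 256 states.
Smooth each crossing (0=||, 1=⌣⌢); contribution A^(Σ sign_k(1-2s_k)) * d^(L-1).
Tabulate the states by total A-exponent and number of loops L (A-exp: L × count):
  A^8: L=2 ×1
  A^6: L=1 ×5, L=3 ×3
  A^4: L=2 ×27, L=4 ×1
  A^2: L=1 ×18, L=3 ×38
  A^0: L=2 ×41, L=4 ×29
  A^-2: L=3 ×44, L=5 ×12
  A^-4: L=4 ×26, L=6 ×2
  A^-6: L=5 ×8
  A^-8: L=6 ×1
Each group contributes A^e * Σ count * d^(L-1):
Powers of d = -A^2 - A^-2: d^2 = A^4 + 2 + A^-4; d^3 = -A^6 - 3*A^2 - 3*A^-2 - A^-6; d^4 = A^8 + 4*A^4 + 6 + 4*A^-4 + A^-8; d^5 = -A^10 - 5*A^6 - 10*A^2 - 10*A^-2 - 5*A^-6 - A^-10.
  A^8 * (d) = -A^10 - A^6
  A^6 * (5 + 3*d^2) = 3*A^10 + 11*A^6 + 3*A^2
  A^4 * (27*d + d^3) = -A^10 - 30*A^6 - 30*A^2 - A^-2
  A^2 * (18 + 38*d^2) = 38*A^6 + 94*A^2 + 38*A^-2
  A^0 * (41*d + 29*d^3) = -29*A^6 - 128*A^2 - 128*A^-2 - 29*A^-6
  A^-2 * (44*d^2 + 12*d^4) = 12*A^6 + 92*A^2 + 160*A^-2 + 92*A^-6 + 12*A^-10
  A^-4 * (26*d^3 + 2*d^5) = -2*A^6 - 36*A^2 - 98*A^-2 - 98*A^-6 - 36*A^-10 - 2*A^-14
  A^-6 * (8*d^4) = 8*A^2 + 32*A^-2 + 48*A^-6 + 32*A^-10 + 8*A^-14
  A^-8 * (d^5) = -A^2 - 5*A^-2 - 10*A^-6 - 10*A^-10 - 5*A^-14 - A^-18
Summing the groups: <K> = A^10 - A^6 + 2*A^2 - 2*A^-2 + 3*A^-6 - 2*A^-10 + A^-14 - A^-18
Normalise by the writhe: (-A^3)^(-w) = (-A^3)^(-6) = A^-18, so f(A) = A^-18 * <K> = A^-8 - A^-12 + 2*A^-16 - 2*A^-20 + 3*A^-24 - 2*A^-28 + A^-32 - A^-36.
Substitute A = t^(-1/4), i.e. A^e → t^(-e/4): V(t) = -t^9 + t^8 - 2*t^7 + 3*t^6 - 2*t^5 + 2*t^4 - t^3 + t^2

Answer: -t^9 + t^8 - 2*t^7 + 3*t^6 - 2*t^5 + 2*t^4 - t^3 + t^2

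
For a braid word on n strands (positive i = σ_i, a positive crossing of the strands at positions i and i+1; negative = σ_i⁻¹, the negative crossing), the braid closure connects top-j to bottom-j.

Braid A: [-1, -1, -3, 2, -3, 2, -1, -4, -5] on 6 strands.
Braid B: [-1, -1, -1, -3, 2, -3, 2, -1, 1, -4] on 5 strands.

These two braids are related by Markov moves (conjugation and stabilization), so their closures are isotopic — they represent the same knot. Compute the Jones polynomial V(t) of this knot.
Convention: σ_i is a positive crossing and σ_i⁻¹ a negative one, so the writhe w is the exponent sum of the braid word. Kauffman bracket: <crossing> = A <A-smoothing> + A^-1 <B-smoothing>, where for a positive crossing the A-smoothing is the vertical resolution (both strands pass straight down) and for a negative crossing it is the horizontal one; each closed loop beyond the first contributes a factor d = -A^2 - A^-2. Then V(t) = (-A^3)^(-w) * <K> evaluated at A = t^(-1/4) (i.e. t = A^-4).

Markov-equivalent braids have isotopic closures, hence identical knot invariants. Strip the Markov moves from each word to reach a common short braid β, then compute V(t) once on β.
Braid A: s1^-1 s1^-1 s3^-1 s2 s3^-1 s2 s1^-1 s4^-1 s5^-1 on 6 strands reduces by inverse Markov moves (closure unchanged at each step):
  Destabilize: the word has the form β·s5^-1 where s5^-1 occurs only as the final letter (β ∈ B_5); drop it and the last strand → 5 strands.
  Destabilize: the word has the form β·s4^-1 where s4^-1 occurs only as the final letter (β ∈ B_4); drop it and the last strand → 4 strands.
Reduced to β = s1^-1 s1^-1 s3^-1 s2 s3^-1 s2 s1^-1 on 4 strands, 7 crossings.
Braid B: s1^-1 s1^-1 s1^-1 s3^-1 s2 s3^-1 s2 s1^-1 s1 s4^-1 on 5 strands reduces by inverse Markov moves (closure unchanged at each step):
  Destabilize: the word has the form β·s4^-1 where s4^-1 occurs only as the final letter (β ∈ B_4); drop it and the last strand → 4 strands.
  Deconjugate: the word is γ·β·γ⁻¹ with γ = s1^-1 (prefix) and γ⁻¹ = s1 (suffix); strip both.
Reduced to β = s1^-1 s1^-1 s3^-1 s2 s3^-1 s2 s1^-1 on 4 strands, 7 crossings.
Both give the same β = s1^-1 s1^-1 s3^-1 s2 s3^-1 s2 s1^-1 on 4 strands, so one state sum suffices:
Braid: s1^-1 s1^-1 s3^-1 s2 s3^-1 s2 s1^-1 on 4 strands, 7 crossings.
Writhe w = (#positive) - (#negative) = 2 - 5 = -3.
Enumerate smoothing states for the bracket polynomial. There are 2^7 = 128 states.
Each crossing splits two ways (0=vertical, 1=horizontal). The state's weight is A^(#A-smoothings - #B-smoothings) * d^(loops - 1).
Tabulate the states by total A-exponent and number of loops L (A-exp: L × count):
  A^7: L=5 ×1
  A^5: L=4 ×7
  A^3: L=3 ×20, L=5 ×1
  A^1: L=2 ×27, L=4 ×8
  A^-1: L=1 ×15, L=3 ×19, L=5 ×1
  A^-3: L=2 ×17, L=4 ×4
  A^-5: L=3 ×7
  A^-7: L=4 ×1
Each group contributes A^e * Σ count * d^(L-1):
Powers of d = -A^2 - A^-2: d^2 = A^4 + 2 + A^-4; d^3 = -A^6 - 3*A^2 - 3*A^-2 - A^-6; d^4 = A^8 + 4*A^4 + 6 + 4*A^-4 + A^-8.
  A^7 * (d^4) = A^15 + 4*A^11 + 6*A^7 + 4*A^3 + A^-1
  A^5 * (7*d^3) = -7*A^11 - 21*A^7 - 21*A^3 - 7*A^-1
  A^3 * (20*d^2 + d^4) = A^11 + 24*A^7 + 46*A^3 + 24*A^-1 + A^-5
  A^1 * (27*d + 8*d^3) = -8*A^7 - 51*A^3 - 51*A^-1 - 8*A^-5
  A^-1 * (15 + 19*d^2 + d^4) = A^7 + 23*A^3 + 59*A^-1 + 23*A^-5 + A^-9
  A^-3 * (17*d + 4*d^3) = -4*A^3 - 29*A^-1 - 29*A^-5 - 4*A^-9
  A^-5 * (7*d^2) = 7*A^-1 + 14*A^-5 + 7*A^-9
  A^-7 * (d^3) = -A^-1 - 3*A^-5 - 3*A^-9 - A^-13
Summing the groups: <K> = A^15 - 2*A^11 + 2*A^7 - 3*A^3 + 3*A^-1 - 2*A^-5 + A^-9 - A^-13
Normalise by the writhe: (-A^3)^(-w) = (-A^3)^(3) = -A^9, so f(A) = -A^9 * <K> = -A^24 + 2*A^20 - 2*A^16 + 3*A^12 - 3*A^8 + 2*A^4 - 1 + A^-4.
Substitute A = t^(-1/4), i.e. A^e → t^(-e/4): V(t) = t - 1 + 2*t^-1 - 3*t^-2 + 3*t^-3 - 2*t^-4 + 2*t^-5 - t^-6

Answer: t - 1 + 2*t^-1 - 3*t^-2 + 3*t^-3 - 2*t^-4 + 2*t^-5 - t^-6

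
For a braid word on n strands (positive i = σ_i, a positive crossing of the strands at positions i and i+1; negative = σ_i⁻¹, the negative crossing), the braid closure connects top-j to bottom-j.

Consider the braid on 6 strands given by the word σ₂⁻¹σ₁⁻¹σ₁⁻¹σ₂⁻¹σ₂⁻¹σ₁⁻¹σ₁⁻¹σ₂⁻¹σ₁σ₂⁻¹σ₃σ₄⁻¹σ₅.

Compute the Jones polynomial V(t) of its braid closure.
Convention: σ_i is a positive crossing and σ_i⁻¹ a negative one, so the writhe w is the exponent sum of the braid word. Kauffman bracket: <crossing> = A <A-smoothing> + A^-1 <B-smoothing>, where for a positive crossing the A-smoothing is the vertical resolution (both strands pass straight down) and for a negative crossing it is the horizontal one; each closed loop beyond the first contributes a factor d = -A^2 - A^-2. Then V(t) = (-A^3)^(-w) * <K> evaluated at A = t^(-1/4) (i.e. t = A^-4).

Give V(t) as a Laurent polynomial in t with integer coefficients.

The presented braid s2^-1 s1^-1 s1^-1 s2^-1 s2^-1 s1^-1 s1^-1 s2^-1 s1 s2^-1 s3 s4^-1 s5 on 6 strands reduces by inverse Markov moves (closure unchanged at each step):
  Destabilize: the word has the form β·s5 where s5 occurs only as the final letter (β ∈ B_5); drop it and the last strand → 5 strands.
  Destabilize: the word has the form β·s4^-1 where s4^-1 occurs only as the final letter (β ∈ B_4); drop it and the last strand → 4 strands.
  Destabilize: the word has the form β·s3 where s3 occurs only as the final letter (β ∈ B_3); drop it and the last strand → 3 strands.
Reduced to β = s2^-1 s1^-1 s1^-1 s2^-1 s2^-1 s1^-1 s1^-1 s2^-1 s1 s2^-1 on 3 strands, 10 crossings.
Compute on β:
Braid: s2^-1 s1^-1 s1^-1 s2^-1 s2^-1 s1^-1 s1^-1 s2^-1 s1 s2^-1 on 3 strands, 10 crossings.
Writhe w = (#positive) - (#negative) = 1 - 9 = -8.
Enumerate smoothing states for the bracket polynomial. There are 2^10 = 1024 states.
Each crossing splits two ways (0=vertical, 1=horizontal). The state's weight is A^(#A-smoothings - #B-smoothings) * d^(loops - 1).
Tabulate the states by total A-exponent and number of loops L (A-exp: L × count):
  A^10: L=6 ×1
  A^8: L=5 ×10
  A^6: L=4 ×41, L=6 ×4
  A^4: L=3 ×86, L=5 ×34
  A^2: L=2 ×92, L=4 ×114, L=6 ×4
  A^0: L=1 ×40, L=3 ×185, L=5 ×27
  A^-2: L=2 ×142, L=4 ×67, L=6 ×1
  A^-4: L=1 ×40, L=3 ×76, L=5 ×4
  A^-6: L=2 ×39, L=4 ×6
  A^-8: L=1 ×5, L=3 ×5
  A^-10: L=2 ×1
Each group contributes A^e * Σ count * d^(L-1):
Powers of d = -A^2 - A^-2: d^2 = A^4 + 2 + A^-4; d^3 = -A^6 - 3*A^2 - 3*A^-2 - A^-6; d^4 = A^8 + 4*A^4 + 6 + 4*A^-4 + A^-8; d^5 = -A^10 - 5*A^6 - 10*A^2 - 10*A^-2 - 5*A^-6 - A^-10.
  A^10 * (d^5) = -A^20 - 5*A^16 - 10*A^12 - 10*A^8 - 5*A^4 - 1
  A^8 * (10*d^4) = 10*A^16 + 40*A^12 + 60*A^8 + 40*A^4 + 10
  A^6 * (41*d^3 + 4*d^5) = -4*A^16 - 61*A^12 - 163*A^8 - 163*A^4 - 61 - 4*A^-4
  A^4 * (86*d^2 + 34*d^4) = 34*A^12 + 222*A^8 + 376*A^4 + 222 + 34*A^-4
  A^2 * (92*d + 114*d^3 + 4*d^5) = -4*A^12 - 134*A^8 - 474*A^4 - 474 - 134*A^-4 - 4*A^-8
  A^0 * (40 + 185*d^2 + 27*d^4) = 27*A^8 + 293*A^4 + 572 + 293*A^-4 + 27*A^-8
  A^-2 * (142*d + 67*d^3 + d^5) = -A^8 - 72*A^4 - 353 - 353*A^-4 - 72*A^-8 - A^-12
  A^-4 * (40 + 76*d^2 + 4*d^4) = 4*A^4 + 92 + 216*A^-4 + 92*A^-8 + 4*A^-12
  A^-6 * (39*d + 6*d^3) = -6 - 57*A^-4 - 57*A^-8 - 6*A^-12
  A^-8 * (5 + 5*d^2) = 5*A^-4 + 15*A^-8 + 5*A^-12
  A^-10 * (d) = -A^-8 - A^-12
Summing the groups: <K> = -A^20 + A^16 - A^12 + A^8 - A^4 + 1 + A^-12
Normalise by the writhe: (-A^3)^(-w) = (-A^3)^(8) = A^24, so f(A) = A^24 * <K> = -A^44 + A^40 - A^36 + A^32 - A^28 + A^24 + A^12.
Substitute A = t^(-1/4), i.e. A^e → t^(-e/4): V(t) = t^-3 + t^-6 - t^-7 + t^-8 - t^-9 + t^-10 - t^-11

Answer: t^-3 + t^-6 - t^-7 + t^-8 - t^-9 + t^-10 - t^-11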